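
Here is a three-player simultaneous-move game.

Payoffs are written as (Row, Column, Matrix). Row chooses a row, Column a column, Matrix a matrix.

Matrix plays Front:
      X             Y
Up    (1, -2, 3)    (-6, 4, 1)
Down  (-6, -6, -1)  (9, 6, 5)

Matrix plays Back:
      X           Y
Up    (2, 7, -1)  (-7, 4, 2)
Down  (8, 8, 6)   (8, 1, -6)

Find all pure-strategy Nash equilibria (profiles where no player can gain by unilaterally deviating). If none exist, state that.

Pure-strategy Nash equilibria: (Down, X, Back) and (Down, Y, Front)

Check each profile: it is a Nash equilibrium iff no player can strictly gain by switching unilaterally.
(Up, X, Front): Column can switch to Y (-2 → 4). Not NE.
(Up, X, Back): Row can switch to Down (2 → 8). Not NE.
(Up, Y, Front): Row can switch to Down (-6 → 9). Not NE.
(Up, Y, Back): Row can switch to Down (-7 → 8). Not NE.
(Down, X, Front): Row can switch to Up (-6 → 1). Not NE.
(Down, X, Back): Row gets 8, best alternative 2; Column gets 8, best alternative 1; Matrix gets 6, best alternative -1. No profitable deviation — NE.
(Down, Y, Front): Row gets 9, best alternative -6; Column gets 6, best alternative -6; Matrix gets 5, best alternative -6. No profitable deviation — NE.
(Down, Y, Back): Column can switch to X (1 → 8). Not NE.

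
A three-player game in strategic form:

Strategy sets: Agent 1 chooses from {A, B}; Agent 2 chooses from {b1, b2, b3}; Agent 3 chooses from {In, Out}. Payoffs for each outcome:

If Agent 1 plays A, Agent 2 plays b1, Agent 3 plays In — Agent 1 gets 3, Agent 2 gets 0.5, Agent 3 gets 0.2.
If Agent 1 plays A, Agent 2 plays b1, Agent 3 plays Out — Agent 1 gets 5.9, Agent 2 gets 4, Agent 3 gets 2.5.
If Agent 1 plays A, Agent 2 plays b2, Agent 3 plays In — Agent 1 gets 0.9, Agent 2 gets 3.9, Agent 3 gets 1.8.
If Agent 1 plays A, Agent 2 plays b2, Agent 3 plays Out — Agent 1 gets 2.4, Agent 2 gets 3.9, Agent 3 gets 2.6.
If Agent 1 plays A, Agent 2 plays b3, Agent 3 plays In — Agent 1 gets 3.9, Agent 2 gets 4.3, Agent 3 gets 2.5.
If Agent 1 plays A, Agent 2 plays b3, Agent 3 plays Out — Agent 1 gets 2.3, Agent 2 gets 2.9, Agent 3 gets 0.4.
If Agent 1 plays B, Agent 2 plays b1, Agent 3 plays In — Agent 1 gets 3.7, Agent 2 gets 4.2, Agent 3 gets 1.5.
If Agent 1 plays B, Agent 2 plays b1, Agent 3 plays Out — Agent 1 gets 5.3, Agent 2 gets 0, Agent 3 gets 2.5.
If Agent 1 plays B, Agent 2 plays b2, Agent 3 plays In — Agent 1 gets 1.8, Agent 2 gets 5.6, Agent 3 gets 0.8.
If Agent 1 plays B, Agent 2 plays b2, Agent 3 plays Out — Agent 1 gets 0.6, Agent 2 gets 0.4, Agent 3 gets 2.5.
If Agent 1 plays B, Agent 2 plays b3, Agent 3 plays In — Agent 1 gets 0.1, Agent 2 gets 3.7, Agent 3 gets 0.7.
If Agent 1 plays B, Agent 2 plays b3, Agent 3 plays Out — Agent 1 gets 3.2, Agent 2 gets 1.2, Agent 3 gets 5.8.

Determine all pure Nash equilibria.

The pure Nash equilibria are (A, b1, Out), (A, b3, In), (B, b3, Out).

Agent 1 against (b1, In): payoffs 3, 3.7 → best response B.
Agent 1 against (b1, Out): payoffs 5.9, 5.3 → best response A.
Agent 1 against (b2, In): payoffs 0.9, 1.8 → best response B.
Agent 1 against (b2, Out): payoffs 2.4, 0.6 → best response A.
Agent 1 against (b3, In): payoffs 3.9, 0.1 → best response A.
Agent 1 against (b3, Out): payoffs 2.3, 3.2 → best response B.
Agent 2 against (A, In): payoffs 0.5, 3.9, 4.3 → best response b3.
Agent 2 against (A, Out): payoffs 4, 3.9, 2.9 → best response b1.
Agent 2 against (B, In): payoffs 4.2, 5.6, 3.7 → best response b2.
Agent 2 against (B, Out): payoffs 0, 0.4, 1.2 → best response b3.
Agent 3 against (A, b1): payoffs 0.2, 2.5 → best response Out.
Agent 3 against (A, b2): payoffs 1.8, 2.6 → best response Out.
Agent 3 against (A, b3): payoffs 2.5, 0.4 → best response In.
Agent 3 against (B, b1): payoffs 1.5, 2.5 → best response Out.
Agent 3 against (B, b2): payoffs 0.8, 2.5 → best response Out.
Agent 3 against (B, b3): payoffs 0.7, 5.8 → best response Out.
Mutual best responses: (A, b1, Out); (A, b3, In); (B, b3, Out).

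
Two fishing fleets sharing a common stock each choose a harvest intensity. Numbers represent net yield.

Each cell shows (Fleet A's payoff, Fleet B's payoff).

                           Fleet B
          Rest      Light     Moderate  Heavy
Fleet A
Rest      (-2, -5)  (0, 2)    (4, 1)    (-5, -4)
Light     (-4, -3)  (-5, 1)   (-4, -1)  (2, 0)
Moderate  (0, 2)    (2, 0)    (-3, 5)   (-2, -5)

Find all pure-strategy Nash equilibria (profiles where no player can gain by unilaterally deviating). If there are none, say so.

This game has no pure Nash equilibrium.

Fleet A against Rest: payoffs -2, -4, 0 → best response Moderate.
Fleet A against Light: payoffs 0, -5, 2 → best response Moderate.
Fleet A against Moderate: payoffs 4, -4, -3 → best response Rest.
Fleet A against Heavy: payoffs -5, 2, -2 → best response Light.
Fleet B against Rest: payoffs -5, 2, 1, -4 → best response Light.
Fleet B against Light: payoffs -3, 1, -1, 0 → best response Light.
Fleet B against Moderate: payoffs 2, 0, 5, -5 → best response Moderate.
No profile is a mutual best response for all players.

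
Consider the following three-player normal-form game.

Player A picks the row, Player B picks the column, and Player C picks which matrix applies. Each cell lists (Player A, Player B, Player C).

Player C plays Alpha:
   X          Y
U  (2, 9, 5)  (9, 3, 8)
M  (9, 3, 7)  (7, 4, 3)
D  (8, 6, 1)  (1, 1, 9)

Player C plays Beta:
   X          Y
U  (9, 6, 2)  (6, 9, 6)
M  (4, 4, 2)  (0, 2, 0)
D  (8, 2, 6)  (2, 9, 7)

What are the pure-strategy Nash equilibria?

No pure-strategy Nash equilibrium.

For each player, find the best response to each opponent profile; mutual best responses are the pure NE.
Player A against (X, Alpha): payoffs 2, 9, 8 → best response M.
Player A against (X, Beta): payoffs 9, 4, 8 → best response U.
Player A against (Y, Alpha): payoffs 9, 7, 1 → best response U.
Player A against (Y, Beta): payoffs 6, 0, 2 → best response U.
Player B against (U, Alpha): payoffs 9, 3 → best response X.
Player B against (U, Beta): payoffs 6, 9 → best response Y.
Player B against (M, Alpha): payoffs 3, 4 → best response Y.
Player B against (M, Beta): payoffs 4, 2 → best response X.
Player B against (D, Alpha): payoffs 6, 1 → best response X.
Player B against (D, Beta): payoffs 2, 9 → best response Y.
Player C against (U, X): payoffs 5, 2 → best response Alpha.
Player C against (U, Y): payoffs 8, 6 → best response Alpha.
Player C against (M, X): payoffs 7, 2 → best response Alpha.
Player C against (M, Y): payoffs 3, 0 → best response Alpha.
Player C against (D, X): payoffs 1, 6 → best response Beta.
Player C against (D, Y): payoffs 9, 7 → best response Alpha.
No profile is a mutual best response for all players.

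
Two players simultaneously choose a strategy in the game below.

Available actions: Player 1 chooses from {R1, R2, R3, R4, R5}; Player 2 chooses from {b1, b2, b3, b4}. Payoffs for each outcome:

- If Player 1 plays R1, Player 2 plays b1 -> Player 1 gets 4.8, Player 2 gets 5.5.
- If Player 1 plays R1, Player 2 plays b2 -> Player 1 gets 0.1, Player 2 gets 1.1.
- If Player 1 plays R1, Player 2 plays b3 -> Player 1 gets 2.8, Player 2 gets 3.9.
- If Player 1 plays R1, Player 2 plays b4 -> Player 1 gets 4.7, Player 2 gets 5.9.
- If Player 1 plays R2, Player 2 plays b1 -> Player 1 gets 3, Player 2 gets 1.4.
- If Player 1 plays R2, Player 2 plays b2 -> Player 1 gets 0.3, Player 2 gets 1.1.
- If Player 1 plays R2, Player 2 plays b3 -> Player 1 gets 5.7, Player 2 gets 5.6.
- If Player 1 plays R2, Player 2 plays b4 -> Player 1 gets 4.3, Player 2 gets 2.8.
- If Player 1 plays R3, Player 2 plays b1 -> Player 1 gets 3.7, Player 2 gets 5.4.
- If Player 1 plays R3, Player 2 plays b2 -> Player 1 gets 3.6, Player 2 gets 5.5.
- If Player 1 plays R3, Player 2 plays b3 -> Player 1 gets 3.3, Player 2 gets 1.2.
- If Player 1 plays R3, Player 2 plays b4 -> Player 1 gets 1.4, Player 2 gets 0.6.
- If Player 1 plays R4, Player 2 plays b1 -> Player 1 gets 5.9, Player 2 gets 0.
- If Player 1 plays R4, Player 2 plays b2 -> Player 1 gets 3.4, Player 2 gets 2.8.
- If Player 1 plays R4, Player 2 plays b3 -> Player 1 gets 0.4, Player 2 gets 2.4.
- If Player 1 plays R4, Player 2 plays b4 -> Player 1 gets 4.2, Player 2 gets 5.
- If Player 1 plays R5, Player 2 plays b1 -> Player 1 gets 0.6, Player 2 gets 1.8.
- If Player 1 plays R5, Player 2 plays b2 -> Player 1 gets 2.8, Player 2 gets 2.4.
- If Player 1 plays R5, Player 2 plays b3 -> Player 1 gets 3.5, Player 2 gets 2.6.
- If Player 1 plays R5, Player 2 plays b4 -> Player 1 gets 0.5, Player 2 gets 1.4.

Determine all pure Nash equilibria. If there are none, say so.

(R1, b1): Player 1 can switch to R4 (4.8 → 5.9). Not NE.
(R1, b2): Player 1 can switch to R2 (0.1 → 0.3). Not NE.
(R1, b3): Player 1 can switch to R2 (2.8 → 5.7). Not NE.
(R1, b4): Player 1 gets 4.7, best alternative 4.3; Player 2 gets 5.9, best alternative 5.5. No profitable deviation — NE.
(R2, b1): Player 1 can switch to R1 (3 → 4.8). Not NE.
(R2, b2): Player 1 can switch to R3 (0.3 → 3.6). Not NE.
(R2, b3): Player 1 gets 5.7, best alternative 3.5; Player 2 gets 5.6, best alternative 2.8. No profitable deviation — NE.
(R2, b4): Player 1 can switch to R1 (4.3 → 4.7). Not NE.
(R3, b2): Player 1 gets 3.6, best alternative 3.4; Player 2 gets 5.5, best alternative 5.4. No profitable deviation — NE.
(The remaining 11 profiles each have a profitable deviation by the same check.)

The pure Nash equilibria are (R1, b4); (R2, b3); (R3, b2).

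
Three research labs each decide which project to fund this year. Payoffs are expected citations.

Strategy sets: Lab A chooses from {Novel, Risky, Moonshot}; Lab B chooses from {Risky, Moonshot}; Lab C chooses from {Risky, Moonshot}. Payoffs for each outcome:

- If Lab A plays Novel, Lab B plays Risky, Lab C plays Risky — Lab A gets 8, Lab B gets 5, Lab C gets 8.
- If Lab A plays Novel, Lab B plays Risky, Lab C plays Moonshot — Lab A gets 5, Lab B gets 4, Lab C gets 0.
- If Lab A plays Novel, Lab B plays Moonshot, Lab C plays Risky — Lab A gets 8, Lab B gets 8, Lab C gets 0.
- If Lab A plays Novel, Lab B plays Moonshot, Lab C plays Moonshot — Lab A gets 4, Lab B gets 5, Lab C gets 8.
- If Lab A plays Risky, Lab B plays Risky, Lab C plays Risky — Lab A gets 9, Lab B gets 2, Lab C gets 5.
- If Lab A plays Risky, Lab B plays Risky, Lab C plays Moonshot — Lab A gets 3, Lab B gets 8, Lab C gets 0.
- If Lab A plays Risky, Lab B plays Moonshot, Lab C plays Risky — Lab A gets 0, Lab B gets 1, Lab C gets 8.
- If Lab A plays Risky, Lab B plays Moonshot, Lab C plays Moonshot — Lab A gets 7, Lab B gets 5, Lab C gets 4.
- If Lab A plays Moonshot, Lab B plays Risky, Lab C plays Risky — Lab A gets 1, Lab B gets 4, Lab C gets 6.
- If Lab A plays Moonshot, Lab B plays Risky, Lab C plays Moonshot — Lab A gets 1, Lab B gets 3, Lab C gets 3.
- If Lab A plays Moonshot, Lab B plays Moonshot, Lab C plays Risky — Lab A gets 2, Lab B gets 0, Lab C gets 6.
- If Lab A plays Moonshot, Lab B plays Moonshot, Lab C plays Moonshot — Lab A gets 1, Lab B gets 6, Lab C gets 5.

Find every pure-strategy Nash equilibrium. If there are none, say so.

(Novel, Risky, Risky): Lab A can switch to Risky (8 → 9). Not NE.
(Novel, Risky, Moonshot): Lab B can switch to Moonshot (4 → 5). Not NE.
(Novel, Moonshot, Risky): Lab C can switch to Moonshot (0 → 8). Not NE.
(Novel, Moonshot, Moonshot): Lab A can switch to Risky (4 → 7). Not NE.
(Risky, Risky, Risky): Lab A gets 9, best alternative 8; Lab B gets 2, best alternative 1; Lab C gets 5, best alternative 0. No profitable deviation — NE.
(Risky, Risky, Moonshot): Lab A can switch to Novel (3 → 5). Not NE.
(Risky, Moonshot, Risky): Lab A can switch to Novel (0 → 8). Not NE.
(Risky, Moonshot, Moonshot): Lab B can switch to Risky (5 → 8). Not NE.
(Moonshot, Risky, Risky): Lab A can switch to Novel (1 → 8). Not NE.
(Moonshot, Risky, Moonshot): Lab A can switch to Novel (1 → 5). Not NE.
(Moonshot, Moonshot, Risky): Lab A can switch to Novel (2 → 8). Not NE.
(The remaining 1 profile has a profitable deviation by the same check.)

Pure NE: (Risky, Risky, Risky)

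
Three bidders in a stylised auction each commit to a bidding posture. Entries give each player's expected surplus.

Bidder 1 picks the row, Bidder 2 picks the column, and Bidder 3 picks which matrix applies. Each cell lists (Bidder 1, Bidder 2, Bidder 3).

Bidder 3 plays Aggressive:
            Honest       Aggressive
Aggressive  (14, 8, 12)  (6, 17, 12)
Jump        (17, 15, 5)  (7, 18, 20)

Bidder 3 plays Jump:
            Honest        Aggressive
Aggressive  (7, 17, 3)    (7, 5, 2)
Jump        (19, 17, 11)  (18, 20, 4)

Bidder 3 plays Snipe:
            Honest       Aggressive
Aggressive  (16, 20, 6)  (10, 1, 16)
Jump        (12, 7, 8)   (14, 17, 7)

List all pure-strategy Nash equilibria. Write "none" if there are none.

(Aggressive, Honest, Aggressive): Bidder 1 can switch to Jump (14 → 17). Not NE.
(Aggressive, Honest, Jump): Bidder 1 can switch to Jump (7 → 19). Not NE.
(Aggressive, Honest, Snipe): Bidder 3 can switch to Aggressive (6 → 12). Not NE.
(Aggressive, Aggressive, Aggressive): Bidder 1 can switch to Jump (6 → 7). Not NE.
(Aggressive, Aggressive, Jump): Bidder 1 can switch to Jump (7 → 18). Not NE.
(Aggressive, Aggressive, Snipe): Bidder 1 can switch to Jump (10 → 14). Not NE.
(Jump, Honest, Aggressive): Bidder 2 can switch to Aggressive (15 → 18). Not NE.
(Jump, Honest, Jump): Bidder 2 can switch to Aggressive (17 → 20). Not NE.
(Jump, Honest, Snipe): Bidder 1 can switch to Aggressive (12 → 16). Not NE.
(Jump, Aggressive, Aggressive): Bidder 1 gets 7, best alternative 6; Bidder 2 gets 18, best alternative 15; Bidder 3 gets 20, best alternative 7. No profitable deviation — NE.
(Jump, Aggressive, Jump): Bidder 3 can switch to Aggressive (4 → 20). Not NE.
(Jump, Aggressive, Snipe): Bidder 3 can switch to Aggressive (7 → 20). Not NE.

(Jump, Aggressive, Aggressive)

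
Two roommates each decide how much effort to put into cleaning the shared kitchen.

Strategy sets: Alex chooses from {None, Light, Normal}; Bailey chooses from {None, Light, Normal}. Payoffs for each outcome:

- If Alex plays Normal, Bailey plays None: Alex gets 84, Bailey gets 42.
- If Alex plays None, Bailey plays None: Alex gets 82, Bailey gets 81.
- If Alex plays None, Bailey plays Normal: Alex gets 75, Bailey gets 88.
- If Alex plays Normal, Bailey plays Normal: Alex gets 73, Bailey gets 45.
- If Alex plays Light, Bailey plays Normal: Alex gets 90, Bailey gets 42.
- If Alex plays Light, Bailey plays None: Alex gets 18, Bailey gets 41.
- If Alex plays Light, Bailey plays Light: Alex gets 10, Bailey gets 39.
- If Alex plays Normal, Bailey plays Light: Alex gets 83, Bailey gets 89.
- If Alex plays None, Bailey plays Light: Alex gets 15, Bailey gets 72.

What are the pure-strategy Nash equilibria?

(Light, Normal), (Normal, Light)

Check each profile: it is a Nash equilibrium iff no player can strictly gain by switching unilaterally.
(None, None): Alex can switch to Normal (82 → 84). Not NE.
(None, Light): Alex can switch to Normal (15 → 83). Not NE.
(None, Normal): Alex can switch to Light (75 → 90). Not NE.
(Light, None): Alex can switch to None (18 → 82). Not NE.
(Light, Light): Alex can switch to None (10 → 15). Not NE.
(Light, Normal): Alex gets 90, best alternative 75; Bailey gets 42, best alternative 41. No profitable deviation — NE.
(Normal, None): Bailey can switch to Light (42 → 89). Not NE.
(Normal, Light): Alex gets 83, best alternative 15; Bailey gets 89, best alternative 45. No profitable deviation — NE.
(The remaining 1 profile has a profitable deviation by the same check.)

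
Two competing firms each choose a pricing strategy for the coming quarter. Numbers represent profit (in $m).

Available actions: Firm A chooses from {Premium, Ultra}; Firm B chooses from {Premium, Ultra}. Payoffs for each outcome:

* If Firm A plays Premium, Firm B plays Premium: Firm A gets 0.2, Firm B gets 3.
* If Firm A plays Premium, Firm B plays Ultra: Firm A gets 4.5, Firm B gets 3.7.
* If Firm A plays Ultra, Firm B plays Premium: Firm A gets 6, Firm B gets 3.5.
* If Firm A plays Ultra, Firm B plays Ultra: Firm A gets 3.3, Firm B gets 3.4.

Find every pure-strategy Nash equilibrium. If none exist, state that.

(Premium, Ultra); (Ultra, Premium)

(Premium, Premium): Firm A can switch to Ultra (0.2 → 6). Not NE.
(Premium, Ultra): Firm A gets 4.5, best alternative 3.3; Firm B gets 3.7, best alternative 3. No profitable deviation — NE.
(Ultra, Premium): Firm A gets 6, best alternative 0.2; Firm B gets 3.5, best alternative 3.4. No profitable deviation — NE.
(Ultra, Ultra): Firm A can switch to Premium (3.3 → 4.5). Not NE.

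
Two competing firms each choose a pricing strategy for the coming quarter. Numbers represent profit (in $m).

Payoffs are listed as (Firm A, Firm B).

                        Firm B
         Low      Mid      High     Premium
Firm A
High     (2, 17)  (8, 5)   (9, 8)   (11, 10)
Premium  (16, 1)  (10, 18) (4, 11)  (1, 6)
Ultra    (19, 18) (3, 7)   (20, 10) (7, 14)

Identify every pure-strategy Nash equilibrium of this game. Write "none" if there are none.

Pure-strategy Nash equilibria: (Premium, Mid) and (Ultra, Low)

Firm A against Low: payoffs 2, 16, 19 → best response Ultra.
Firm A against Mid: payoffs 8, 10, 3 → best response Premium.
Firm A against High: payoffs 9, 4, 20 → best response Ultra.
Firm A against Premium: payoffs 11, 1, 7 → best response High.
Firm B against High: payoffs 17, 5, 8, 10 → best response Low.
Firm B against Premium: payoffs 1, 18, 11, 6 → best response Mid.
Firm B against Ultra: payoffs 18, 7, 10, 14 → best response Low.
Mutual best responses: (Premium, Mid); (Ultra, Low).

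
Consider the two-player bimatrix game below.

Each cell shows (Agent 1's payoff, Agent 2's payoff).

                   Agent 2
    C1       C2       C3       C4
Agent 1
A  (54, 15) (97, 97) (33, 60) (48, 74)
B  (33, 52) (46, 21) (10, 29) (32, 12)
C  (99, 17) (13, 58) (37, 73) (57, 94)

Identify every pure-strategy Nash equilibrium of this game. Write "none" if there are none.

The pure Nash equilibria are (A, C2), (C, C4).

(A, C1): Agent 1 can switch to C (54 → 99). Not NE.
(A, C2): Agent 1 gets 97, best alternative 46; Agent 2 gets 97, best alternative 74. No profitable deviation — NE.
(A, C3): Agent 1 can switch to C (33 → 37). Not NE.
(A, C4): Agent 1 can switch to C (48 → 57). Not NE.
(B, C1): Agent 1 can switch to A (33 → 54). Not NE.
(B, C2): Agent 1 can switch to A (46 → 97). Not NE.
(B, C3): Agent 1 can switch to A (10 → 33). Not NE.
(B, C4): Agent 1 can switch to A (32 → 48). Not NE.
(C, C1): Agent 2 can switch to C2 (17 → 58). Not NE.
(C, C4): Agent 1 gets 57, best alternative 48; Agent 2 gets 94, best alternative 73. No profitable deviation — NE.
(The remaining 2 profiles each have a profitable deviation by the same check.)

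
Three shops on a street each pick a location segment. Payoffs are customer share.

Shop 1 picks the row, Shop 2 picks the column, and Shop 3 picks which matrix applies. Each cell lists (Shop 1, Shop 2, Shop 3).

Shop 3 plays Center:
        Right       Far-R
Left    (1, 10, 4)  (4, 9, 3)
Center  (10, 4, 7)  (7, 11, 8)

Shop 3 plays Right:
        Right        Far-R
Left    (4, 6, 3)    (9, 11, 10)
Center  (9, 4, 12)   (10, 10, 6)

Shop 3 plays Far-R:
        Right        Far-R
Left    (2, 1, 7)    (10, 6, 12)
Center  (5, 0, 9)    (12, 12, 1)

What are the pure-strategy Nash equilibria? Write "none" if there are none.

Pure NE: (Center, Far-R, Center)

(Left, Right, Center): Shop 1 can switch to Center (1 → 10). Not NE.
(Left, Right, Right): Shop 1 can switch to Center (4 → 9). Not NE.
(Left, Right, Far-R): Shop 1 can switch to Center (2 → 5). Not NE.
(Left, Far-R, Center): Shop 1 can switch to Center (4 → 7). Not NE.
(Left, Far-R, Right): Shop 1 can switch to Center (9 → 10). Not NE.
(Left, Far-R, Far-R): Shop 1 can switch to Center (10 → 12). Not NE.
(Center, Right, Center): Shop 2 can switch to Far-R (4 → 11). Not NE.
(Center, Right, Right): Shop 2 can switch to Far-R (4 → 10). Not NE.
(Center, Right, Far-R): Shop 2 can switch to Far-R (0 → 12). Not NE.
(Center, Far-R, Center): Shop 1 gets 7, best alternative 4; Shop 2 gets 11, best alternative 4; Shop 3 gets 8, best alternative 6. No profitable deviation — NE.
(Center, Far-R, Right): Shop 3 can switch to Center (6 → 8). Not NE.
(Center, Far-R, Far-R): Shop 3 can switch to Center (1 → 8). Not NE.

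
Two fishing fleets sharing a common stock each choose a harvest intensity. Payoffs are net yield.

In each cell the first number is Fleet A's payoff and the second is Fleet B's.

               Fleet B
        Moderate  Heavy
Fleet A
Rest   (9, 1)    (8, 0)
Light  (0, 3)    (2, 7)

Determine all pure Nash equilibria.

Fleet A against Moderate: payoffs 9, 0 → best response Rest.
Fleet A against Heavy: payoffs 8, 2 → best response Rest.
Fleet B against Rest: payoffs 1, 0 → best response Moderate.
Fleet B against Light: payoffs 3, 7 → best response Heavy.
Mutual best responses: (Rest, Moderate).

The unique pure-strategy Nash equilibrium is (Rest, Moderate).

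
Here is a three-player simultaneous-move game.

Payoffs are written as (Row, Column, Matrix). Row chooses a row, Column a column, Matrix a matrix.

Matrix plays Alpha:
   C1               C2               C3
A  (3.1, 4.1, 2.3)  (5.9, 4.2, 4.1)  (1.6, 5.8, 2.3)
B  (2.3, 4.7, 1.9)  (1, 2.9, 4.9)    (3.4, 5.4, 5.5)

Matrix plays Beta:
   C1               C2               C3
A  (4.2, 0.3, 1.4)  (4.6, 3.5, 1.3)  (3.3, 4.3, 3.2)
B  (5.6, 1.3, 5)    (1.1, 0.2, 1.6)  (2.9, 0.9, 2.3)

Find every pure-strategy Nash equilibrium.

Pure-strategy Nash equilibria: (A, C3, Beta) and (B, C1, Beta) and (B, C3, Alpha)

(A, C1, Alpha): Column can switch to C2 (4.1 → 4.2). Not NE.
(A, C1, Beta): Row can switch to B (4.2 → 5.6). Not NE.
(A, C2, Alpha): Column can switch to C3 (4.2 → 5.8). Not NE.
(A, C2, Beta): Column can switch to C3 (3.5 → 4.3). Not NE.
(A, C3, Alpha): Row can switch to B (1.6 → 3.4). Not NE.
(A, C3, Beta): Row gets 3.3, best alternative 2.9; Column gets 4.3, best alternative 3.5; Matrix gets 3.2, best alternative 2.3. No profitable deviation — NE.
(B, C1, Alpha): Row can switch to A (2.3 → 3.1). Not NE.
(B, C1, Beta): Row gets 5.6, best alternative 4.2; Column gets 1.3, best alternative 0.9; Matrix gets 5, best alternative 1.9. No profitable deviation — NE.
(B, C2, Alpha): Row can switch to A (1 → 5.9). Not NE.
(B, C2, Beta): Row can switch to A (1.1 → 4.6). Not NE.
(B, C3, Alpha): Row gets 3.4, best alternative 1.6; Column gets 5.4, best alternative 4.7; Matrix gets 5.5, best alternative 2.3. No profitable deviation — NE.
(The remaining 1 profile has a profitable deviation by the same check.)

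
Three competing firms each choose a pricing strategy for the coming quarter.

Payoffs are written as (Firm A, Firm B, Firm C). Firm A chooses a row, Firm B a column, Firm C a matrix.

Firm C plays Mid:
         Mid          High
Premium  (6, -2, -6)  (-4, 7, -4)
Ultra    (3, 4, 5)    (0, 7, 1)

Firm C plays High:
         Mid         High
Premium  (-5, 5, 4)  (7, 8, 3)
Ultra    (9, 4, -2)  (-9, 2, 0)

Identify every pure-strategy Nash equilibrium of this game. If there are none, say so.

Firm A against (Mid, Mid): payoffs 6, 3 → best response Premium.
Firm A against (Mid, High): payoffs -5, 9 → best response Ultra.
Firm A against (High, Mid): payoffs -4, 0 → best response Ultra.
Firm A against (High, High): payoffs 7, -9 → best response Premium.
Firm B against (Premium, Mid): payoffs -2, 7 → best response High.
Firm B against (Premium, High): payoffs 5, 8 → best response High.
Firm B against (Ultra, Mid): payoffs 4, 7 → best response High.
Firm B against (Ultra, High): payoffs 4, 2 → best response Mid.
Firm C against (Premium, Mid): payoffs -6, 4 → best response High.
Firm C against (Premium, High): payoffs -4, 3 → best response High.
Firm C against (Ultra, Mid): payoffs 5, -2 → best response Mid.
Firm C against (Ultra, High): payoffs 1, 0 → best response Mid.
Mutual best responses: (Premium, High, High); (Ultra, High, Mid).

The pure Nash equilibria are (Premium, High, High); (Ultra, High, Mid).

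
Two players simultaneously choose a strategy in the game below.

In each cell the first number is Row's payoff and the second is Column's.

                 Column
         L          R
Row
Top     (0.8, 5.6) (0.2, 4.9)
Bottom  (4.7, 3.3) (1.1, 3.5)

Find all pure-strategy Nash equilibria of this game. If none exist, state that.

The unique pure-strategy Nash equilibrium is (Bottom, R).

For each player, find the best response to each opponent profile; mutual best responses are the pure NE.
Row against L: payoffs 0.8, 4.7 → best response Bottom.
Row against R: payoffs 0.2, 1.1 → best response Bottom.
Column against Top: payoffs 5.6, 4.9 → best response L.
Column against Bottom: payoffs 3.3, 3.5 → best response R.
Mutual best responses: (Bottom, R).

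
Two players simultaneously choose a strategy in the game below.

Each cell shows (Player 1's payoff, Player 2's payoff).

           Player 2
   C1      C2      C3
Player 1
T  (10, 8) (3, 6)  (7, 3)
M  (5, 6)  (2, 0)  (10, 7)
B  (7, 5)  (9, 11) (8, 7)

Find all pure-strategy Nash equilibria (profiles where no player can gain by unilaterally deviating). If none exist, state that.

(T, C1) and (M, C3) and (B, C2)

(T, C1): Player 1 gets 10, best alternative 7; Player 2 gets 8, best alternative 6. No profitable deviation — NE.
(T, C2): Player 1 can switch to B (3 → 9). Not NE.
(T, C3): Player 1 can switch to M (7 → 10). Not NE.
(M, C1): Player 1 can switch to T (5 → 10). Not NE.
(M, C2): Player 1 can switch to T (2 → 3). Not NE.
(M, C3): Player 1 gets 10, best alternative 8; Player 2 gets 7, best alternative 6. No profitable deviation — NE.
(B, C1): Player 1 can switch to T (7 → 10). Not NE.
(B, C2): Player 1 gets 9, best alternative 3; Player 2 gets 11, best alternative 7. No profitable deviation — NE.
(B, C3): Player 1 can switch to M (8 → 10). Not NE.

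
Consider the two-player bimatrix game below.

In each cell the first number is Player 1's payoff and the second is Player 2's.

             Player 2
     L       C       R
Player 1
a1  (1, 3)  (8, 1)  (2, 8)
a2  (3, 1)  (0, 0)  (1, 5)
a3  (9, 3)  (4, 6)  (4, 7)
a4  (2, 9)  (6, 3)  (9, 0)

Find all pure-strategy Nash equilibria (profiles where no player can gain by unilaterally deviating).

No pure-strategy Nash equilibrium.

Player 1 against L: payoffs 1, 3, 9, 2 → best response a3.
Player 1 against C: payoffs 8, 0, 4, 6 → best response a1.
Player 1 against R: payoffs 2, 1, 4, 9 → best response a4.
Player 2 against a1: payoffs 3, 1, 8 → best response R.
Player 2 against a2: payoffs 1, 0, 5 → best response R.
Player 2 against a3: payoffs 3, 6, 7 → best response R.
Player 2 against a4: payoffs 9, 3, 0 → best response L.
No profile is a mutual best response for all players.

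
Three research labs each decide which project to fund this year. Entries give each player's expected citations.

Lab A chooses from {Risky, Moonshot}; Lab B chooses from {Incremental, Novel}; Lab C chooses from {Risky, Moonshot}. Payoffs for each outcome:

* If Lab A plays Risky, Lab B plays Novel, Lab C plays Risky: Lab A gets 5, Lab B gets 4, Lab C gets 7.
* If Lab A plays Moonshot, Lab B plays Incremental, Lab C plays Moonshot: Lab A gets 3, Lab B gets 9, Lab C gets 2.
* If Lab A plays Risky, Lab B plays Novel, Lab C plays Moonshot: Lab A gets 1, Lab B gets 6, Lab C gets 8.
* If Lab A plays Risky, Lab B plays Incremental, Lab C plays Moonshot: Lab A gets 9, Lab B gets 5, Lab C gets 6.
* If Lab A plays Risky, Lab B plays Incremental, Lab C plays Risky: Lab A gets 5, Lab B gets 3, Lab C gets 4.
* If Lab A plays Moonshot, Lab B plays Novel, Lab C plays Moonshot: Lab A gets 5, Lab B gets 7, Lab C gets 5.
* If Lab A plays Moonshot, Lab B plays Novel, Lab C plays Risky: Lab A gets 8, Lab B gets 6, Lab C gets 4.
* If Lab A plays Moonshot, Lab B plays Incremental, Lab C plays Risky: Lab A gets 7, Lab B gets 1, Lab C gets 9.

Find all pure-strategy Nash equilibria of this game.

Lab A against (Incremental, Risky): payoffs 5, 7 → best response Moonshot.
Lab A against (Incremental, Moonshot): payoffs 9, 3 → best response Risky.
Lab A against (Novel, Risky): payoffs 5, 8 → best response Moonshot.
Lab A against (Novel, Moonshot): payoffs 1, 5 → best response Moonshot.
Lab B against (Risky, Risky): payoffs 3, 4 → best response Novel.
Lab B against (Risky, Moonshot): payoffs 5, 6 → best response Novel.
Lab B against (Moonshot, Risky): payoffs 1, 6 → best response Novel.
Lab B against (Moonshot, Moonshot): payoffs 9, 7 → best response Incremental.
Lab C against (Risky, Incremental): payoffs 4, 6 → best response Moonshot.
Lab C against (Risky, Novel): payoffs 7, 8 → best response Moonshot.
Lab C against (Moonshot, Incremental): payoffs 9, 2 → best response Risky.
Lab C against (Moonshot, Novel): payoffs 4, 5 → best response Moonshot.
No profile is a mutual best response for all players.

There is no pure-strategy Nash equilibrium.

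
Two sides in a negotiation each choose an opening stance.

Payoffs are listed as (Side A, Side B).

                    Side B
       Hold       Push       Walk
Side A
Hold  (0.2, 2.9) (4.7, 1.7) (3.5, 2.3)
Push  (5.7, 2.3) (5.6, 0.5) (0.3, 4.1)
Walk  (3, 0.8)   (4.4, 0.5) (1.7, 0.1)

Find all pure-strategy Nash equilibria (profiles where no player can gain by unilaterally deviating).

No pure-strategy Nash equilibrium.

(Hold, Hold): Side A can switch to Push (0.2 → 5.7). Not NE.
(Hold, Push): Side A can switch to Push (4.7 → 5.6). Not NE.
(Hold, Walk): Side B can switch to Hold (2.3 → 2.9). Not NE.
(Push, Hold): Side B can switch to Walk (2.3 → 4.1). Not NE.
(Push, Push): Side B can switch to Hold (0.5 → 2.3). Not NE.
(Push, Walk): Side A can switch to Hold (0.3 → 3.5). Not NE.
(Walk, Hold): Side A can switch to Push (3 → 5.7). Not NE.
(Walk, Push): Side A can switch to Hold (4.4 → 4.7). Not NE.
(The remaining 1 profile has a profitable deviation by the same check.)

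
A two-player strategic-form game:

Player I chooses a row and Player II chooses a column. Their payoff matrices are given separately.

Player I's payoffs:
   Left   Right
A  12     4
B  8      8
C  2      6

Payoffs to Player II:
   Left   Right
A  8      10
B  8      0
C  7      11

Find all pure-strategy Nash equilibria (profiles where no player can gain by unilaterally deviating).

There is no pure-strategy Nash equilibrium.

(A, Left): Player II can switch to Right (8 → 10). Not NE.
(A, Right): Player I can switch to B (4 → 8). Not NE.
(B, Left): Player I can switch to A (8 → 12). Not NE.
(B, Right): Player II can switch to Left (0 → 8). Not NE.
(C, Left): Player I can switch to A (2 → 12). Not NE.
(C, Right): Player I can switch to B (6 → 8). Not NE.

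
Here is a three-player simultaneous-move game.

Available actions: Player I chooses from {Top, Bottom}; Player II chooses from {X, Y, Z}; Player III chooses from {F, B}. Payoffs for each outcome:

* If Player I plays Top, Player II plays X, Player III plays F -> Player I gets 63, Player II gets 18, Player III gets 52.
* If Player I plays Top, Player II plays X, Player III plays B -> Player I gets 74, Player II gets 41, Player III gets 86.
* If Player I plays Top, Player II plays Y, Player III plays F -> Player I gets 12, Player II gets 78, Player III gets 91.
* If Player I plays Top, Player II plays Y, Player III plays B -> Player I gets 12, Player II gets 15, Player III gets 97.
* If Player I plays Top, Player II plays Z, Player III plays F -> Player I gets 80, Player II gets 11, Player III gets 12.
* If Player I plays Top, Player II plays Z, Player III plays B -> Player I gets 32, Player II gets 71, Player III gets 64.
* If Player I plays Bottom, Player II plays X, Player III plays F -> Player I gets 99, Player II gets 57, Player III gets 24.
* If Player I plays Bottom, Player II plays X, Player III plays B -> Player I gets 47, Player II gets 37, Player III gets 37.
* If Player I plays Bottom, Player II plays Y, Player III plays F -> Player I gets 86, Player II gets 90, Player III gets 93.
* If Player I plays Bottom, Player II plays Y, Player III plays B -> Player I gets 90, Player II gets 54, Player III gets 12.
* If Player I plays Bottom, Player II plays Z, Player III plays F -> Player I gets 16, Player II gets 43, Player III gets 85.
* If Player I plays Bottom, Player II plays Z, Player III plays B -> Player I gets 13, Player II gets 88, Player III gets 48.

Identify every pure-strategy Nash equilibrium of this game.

The pure Nash equilibria are (Top, Z, B) and (Bottom, Y, F).

Player I against (X, F): payoffs 63, 99 → best response Bottom.
Player I against (X, B): payoffs 74, 47 → best response Top.
Player I against (Y, F): payoffs 12, 86 → best response Bottom.
Player I against (Y, B): payoffs 12, 90 → best response Bottom.
Player I against (Z, F): payoffs 80, 16 → best response Top.
Player I against (Z, B): payoffs 32, 13 → best response Top.
Player II against (Top, F): payoffs 18, 78, 11 → best response Y.
Player II against (Top, B): payoffs 41, 15, 71 → best response Z.
Player II against (Bottom, F): payoffs 57, 90, 43 → best response Y.
Player II against (Bottom, B): payoffs 37, 54, 88 → best response Z.
Player III against (Top, X): payoffs 52, 86 → best response B.
Player III against (Top, Y): payoffs 91, 97 → best response B.
Player III against (Top, Z): payoffs 12, 64 → best response B.
Player III against (Bottom, X): payoffs 24, 37 → best response B.
Player III against (Bottom, Y): payoffs 93, 12 → best response F.
Player III against (Bottom, Z): payoffs 85, 48 → best response F.
Mutual best responses: (Top, Z, B); (Bottom, Y, F).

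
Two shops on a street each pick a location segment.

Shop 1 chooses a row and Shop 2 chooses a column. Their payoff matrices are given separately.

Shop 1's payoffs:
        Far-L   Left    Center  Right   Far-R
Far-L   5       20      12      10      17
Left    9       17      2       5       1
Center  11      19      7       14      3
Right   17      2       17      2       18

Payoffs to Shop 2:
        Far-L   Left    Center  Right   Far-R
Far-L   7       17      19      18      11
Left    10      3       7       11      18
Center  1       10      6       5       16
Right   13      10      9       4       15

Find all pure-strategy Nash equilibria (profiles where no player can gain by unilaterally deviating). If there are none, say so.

(Far-L, Far-L): Shop 1 can switch to Left (5 → 9). Not NE.
(Far-L, Left): Shop 2 can switch to Center (17 → 19). Not NE.
(Far-L, Center): Shop 1 can switch to Right (12 → 17). Not NE.
(Far-L, Right): Shop 1 can switch to Center (10 → 14). Not NE.
(Far-L, Far-R): Shop 1 can switch to Right (17 → 18). Not NE.
(Left, Far-L): Shop 1 can switch to Center (9 → 11). Not NE.
(Right, Far-R): Shop 1 gets 18, best alternative 17; Shop 2 gets 15, best alternative 13. No profitable deviation — NE.
(The remaining 13 profiles each have a profitable deviation by the same check.)

The unique pure-strategy Nash equilibrium is (Right, Far-R).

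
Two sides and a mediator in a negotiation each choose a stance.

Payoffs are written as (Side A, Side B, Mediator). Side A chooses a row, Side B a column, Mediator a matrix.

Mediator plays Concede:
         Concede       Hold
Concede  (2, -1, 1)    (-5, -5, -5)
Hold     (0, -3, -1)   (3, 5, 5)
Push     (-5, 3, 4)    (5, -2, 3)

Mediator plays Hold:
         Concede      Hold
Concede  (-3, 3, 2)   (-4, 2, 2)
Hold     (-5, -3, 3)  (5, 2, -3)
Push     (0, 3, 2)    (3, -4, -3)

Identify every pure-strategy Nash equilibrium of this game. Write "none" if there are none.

There is no pure-strategy Nash equilibrium.

(Concede, Concede, Concede): Mediator can switch to Hold (1 → 2). Not NE.
(Concede, Concede, Hold): Side A can switch to Push (-3 → 0). Not NE.
(Concede, Hold, Concede): Side A can switch to Hold (-5 → 3). Not NE.
(Concede, Hold, Hold): Side A can switch to Hold (-4 → 5). Not NE.
(Hold, Concede, Concede): Side A can switch to Concede (0 → 2). Not NE.
(Hold, Concede, Hold): Side A can switch to Concede (-5 → -3). Not NE.
(Hold, Hold, Concede): Side A can switch to Push (3 → 5). Not NE.
(Hold, Hold, Hold): Mediator can switch to Concede (-3 → 5). Not NE.
(Push, Concede, Concede): Side A can switch to Concede (-5 → 2). Not NE.
(Push, Concede, Hold): Mediator can switch to Concede (2 → 4). Not NE.
(Push, Hold, Concede): Side B can switch to Concede (-2 → 3). Not NE.
(Push, Hold, Hold): Side A can switch to Hold (3 → 5). Not NE.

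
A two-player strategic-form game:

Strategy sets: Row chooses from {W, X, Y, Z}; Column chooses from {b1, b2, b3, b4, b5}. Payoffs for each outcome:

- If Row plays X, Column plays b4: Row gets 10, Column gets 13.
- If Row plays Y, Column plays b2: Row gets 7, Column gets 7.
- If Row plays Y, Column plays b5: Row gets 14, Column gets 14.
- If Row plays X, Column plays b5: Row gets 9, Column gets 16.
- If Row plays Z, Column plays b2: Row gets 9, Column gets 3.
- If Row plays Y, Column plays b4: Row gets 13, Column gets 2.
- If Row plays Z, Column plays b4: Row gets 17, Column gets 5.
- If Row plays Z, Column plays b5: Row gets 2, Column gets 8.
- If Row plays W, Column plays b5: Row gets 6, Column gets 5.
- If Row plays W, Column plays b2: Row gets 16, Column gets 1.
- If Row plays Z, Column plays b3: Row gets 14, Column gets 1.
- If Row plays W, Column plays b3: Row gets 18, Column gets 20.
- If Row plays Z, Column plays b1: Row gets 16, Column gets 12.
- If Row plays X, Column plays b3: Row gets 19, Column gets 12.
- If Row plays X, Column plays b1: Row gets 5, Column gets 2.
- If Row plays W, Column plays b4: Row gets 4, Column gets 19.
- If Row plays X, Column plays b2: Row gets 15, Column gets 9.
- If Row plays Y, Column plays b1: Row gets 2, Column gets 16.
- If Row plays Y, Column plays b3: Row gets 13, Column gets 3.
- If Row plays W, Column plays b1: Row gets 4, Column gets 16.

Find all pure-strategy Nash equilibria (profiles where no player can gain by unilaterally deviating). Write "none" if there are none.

(W, b1): Row can switch to X (4 → 5). Not NE.
(W, b2): Column can switch to b1 (1 → 16). Not NE.
(W, b3): Row can switch to X (18 → 19). Not NE.
(W, b4): Row can switch to X (4 → 10). Not NE.
(W, b5): Row can switch to X (6 → 9). Not NE.
(X, b1): Row can switch to Z (5 → 16). Not NE.
(Z, b1): Row gets 16, best alternative 5; Column gets 12, best alternative 8. No profitable deviation — NE.
(The remaining 13 profiles each have a profitable deviation by the same check.)

(Z, b1)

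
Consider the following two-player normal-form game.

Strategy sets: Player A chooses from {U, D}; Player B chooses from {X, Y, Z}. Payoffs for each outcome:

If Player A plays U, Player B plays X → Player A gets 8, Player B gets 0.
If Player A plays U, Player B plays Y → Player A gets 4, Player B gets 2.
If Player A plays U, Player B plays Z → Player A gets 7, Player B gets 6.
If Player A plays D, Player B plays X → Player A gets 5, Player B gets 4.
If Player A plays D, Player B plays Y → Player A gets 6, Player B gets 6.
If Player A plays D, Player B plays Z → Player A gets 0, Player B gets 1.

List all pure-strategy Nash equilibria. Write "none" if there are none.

The pure Nash equilibria are (U, Z); (D, Y).

Check each profile: it is a Nash equilibrium iff no player can strictly gain by switching unilaterally.
(U, X): Player B can switch to Y (0 → 2). Not NE.
(U, Y): Player A can switch to D (4 → 6). Not NE.
(U, Z): Player A gets 7, best alternative 0; Player B gets 6, best alternative 2. No profitable deviation — NE.
(D, X): Player A can switch to U (5 → 8). Not NE.
(D, Y): Player A gets 6, best alternative 4; Player B gets 6, best alternative 4. No profitable deviation — NE.
(D, Z): Player A can switch to U (0 → 7). Not NE.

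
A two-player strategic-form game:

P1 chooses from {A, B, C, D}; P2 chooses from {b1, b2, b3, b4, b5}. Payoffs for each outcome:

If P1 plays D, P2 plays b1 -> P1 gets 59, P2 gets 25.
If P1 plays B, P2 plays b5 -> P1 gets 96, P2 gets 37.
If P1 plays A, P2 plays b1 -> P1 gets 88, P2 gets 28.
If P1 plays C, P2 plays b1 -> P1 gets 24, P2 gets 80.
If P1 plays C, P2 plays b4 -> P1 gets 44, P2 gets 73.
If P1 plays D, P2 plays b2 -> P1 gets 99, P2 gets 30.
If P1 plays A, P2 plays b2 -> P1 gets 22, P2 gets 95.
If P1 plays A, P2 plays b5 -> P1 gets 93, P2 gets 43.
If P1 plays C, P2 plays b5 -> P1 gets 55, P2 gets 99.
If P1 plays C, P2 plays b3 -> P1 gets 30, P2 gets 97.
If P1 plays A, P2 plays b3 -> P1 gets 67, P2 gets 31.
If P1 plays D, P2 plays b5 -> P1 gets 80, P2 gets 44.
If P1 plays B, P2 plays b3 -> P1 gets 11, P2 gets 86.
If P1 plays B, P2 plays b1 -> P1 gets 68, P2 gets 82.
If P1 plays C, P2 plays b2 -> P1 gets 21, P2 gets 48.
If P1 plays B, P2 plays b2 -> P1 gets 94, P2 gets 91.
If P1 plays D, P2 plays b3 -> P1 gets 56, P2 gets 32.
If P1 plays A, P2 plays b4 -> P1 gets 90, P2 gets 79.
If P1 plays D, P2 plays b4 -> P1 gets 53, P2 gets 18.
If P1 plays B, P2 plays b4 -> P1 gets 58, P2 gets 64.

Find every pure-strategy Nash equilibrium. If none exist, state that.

There is no pure-strategy Nash equilibrium.

Check each profile: it is a Nash equilibrium iff no player can strictly gain by switching unilaterally.
(A, b1): P2 can switch to b2 (28 → 95). Not NE.
(A, b2): P1 can switch to B (22 → 94). Not NE.
(A, b3): P2 can switch to b2 (31 → 95). Not NE.
(A, b4): P2 can switch to b2 (79 → 95). Not NE.
(A, b5): P1 can switch to B (93 → 96). Not NE.
(B, b1): P1 can switch to A (68 → 88). Not NE.
(B, b2): P1 can switch to D (94 → 99). Not NE.
(B, b3): P1 can switch to A (11 → 67). Not NE.
(B, b4): P1 can switch to A (58 → 90). Not NE.
(B, b5): P2 can switch to b1 (37 → 82). Not NE.
(The remaining 10 profiles each have a profitable deviation by the same check.)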